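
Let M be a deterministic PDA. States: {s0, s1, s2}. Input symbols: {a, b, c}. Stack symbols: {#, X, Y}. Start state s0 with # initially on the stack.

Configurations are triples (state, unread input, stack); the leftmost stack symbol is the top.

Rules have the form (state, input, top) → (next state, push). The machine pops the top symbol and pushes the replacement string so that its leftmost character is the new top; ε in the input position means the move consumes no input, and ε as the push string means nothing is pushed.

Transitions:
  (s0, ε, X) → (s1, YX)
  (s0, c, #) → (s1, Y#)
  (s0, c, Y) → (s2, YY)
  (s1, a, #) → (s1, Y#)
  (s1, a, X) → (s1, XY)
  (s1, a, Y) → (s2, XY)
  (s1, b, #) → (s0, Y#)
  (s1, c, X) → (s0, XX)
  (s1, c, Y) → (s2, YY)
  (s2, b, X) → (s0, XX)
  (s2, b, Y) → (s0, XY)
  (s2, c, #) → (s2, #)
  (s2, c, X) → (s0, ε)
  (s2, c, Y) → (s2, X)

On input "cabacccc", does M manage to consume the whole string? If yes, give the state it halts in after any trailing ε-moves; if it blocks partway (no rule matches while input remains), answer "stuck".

s0

(s0, cabacccc, #)
  read c, top #: go to s1, push Y# → (s1, abacccc, Y#)
  read a, top Y: go to s2, push XY → (s2, bacccc, XY#)
  read b, top X: go to s0, push XX → (s0, acccc, XXY#)
  ε-move, top X: go to s1, push YX → (s1, acccc, YXXY#)
  read a, top Y: go to s2, push XY → (s2, cccc, XYXXY#)
  read c, top X: go to s0, push ε → (s0, ccc, YXXY#)
  read c, top Y: go to s2, push YY → (s2, cc, YYXXY#)
  read c, top Y: go to s2, push X → (s2, c, XYXXY#)
  read c, top X: go to s0, push ε → (s0, ε, YXXY#)
All input consumed; M is in state s0.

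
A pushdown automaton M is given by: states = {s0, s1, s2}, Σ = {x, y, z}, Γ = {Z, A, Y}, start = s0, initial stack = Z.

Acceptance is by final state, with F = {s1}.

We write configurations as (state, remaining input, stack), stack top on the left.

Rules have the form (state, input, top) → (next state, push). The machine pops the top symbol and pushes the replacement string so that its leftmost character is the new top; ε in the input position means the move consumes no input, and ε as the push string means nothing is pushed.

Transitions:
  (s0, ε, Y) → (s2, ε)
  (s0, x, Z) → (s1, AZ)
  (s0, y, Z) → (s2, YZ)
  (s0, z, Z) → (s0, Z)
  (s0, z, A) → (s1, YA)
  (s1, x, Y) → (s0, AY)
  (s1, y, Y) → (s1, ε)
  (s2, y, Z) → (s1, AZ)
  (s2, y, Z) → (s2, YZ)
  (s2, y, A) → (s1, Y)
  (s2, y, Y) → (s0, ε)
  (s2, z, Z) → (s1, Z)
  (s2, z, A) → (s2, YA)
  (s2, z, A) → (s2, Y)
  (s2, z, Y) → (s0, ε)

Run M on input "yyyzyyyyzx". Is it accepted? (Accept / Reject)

Accept

One accepting computation: (s0, yyyzyyyyzx, Z) ⊢ (s2, yyzyyyyzx, YZ) ⊢ (s0, yzyyyyzx, Z) ⊢ (s2, zyyyyzx, YZ) ⊢ (s0, yyyyzx, Z) ⊢ (s2, yyyzx, YZ) ⊢ (s0, yyzx, Z) ⊢ (s2, yzx, YZ) ⊢ (s0, zx, Z) ⊢ (s0, x, Z) ⊢ (s1, ε, AZ)
All input consumed and state s1 ∈ F.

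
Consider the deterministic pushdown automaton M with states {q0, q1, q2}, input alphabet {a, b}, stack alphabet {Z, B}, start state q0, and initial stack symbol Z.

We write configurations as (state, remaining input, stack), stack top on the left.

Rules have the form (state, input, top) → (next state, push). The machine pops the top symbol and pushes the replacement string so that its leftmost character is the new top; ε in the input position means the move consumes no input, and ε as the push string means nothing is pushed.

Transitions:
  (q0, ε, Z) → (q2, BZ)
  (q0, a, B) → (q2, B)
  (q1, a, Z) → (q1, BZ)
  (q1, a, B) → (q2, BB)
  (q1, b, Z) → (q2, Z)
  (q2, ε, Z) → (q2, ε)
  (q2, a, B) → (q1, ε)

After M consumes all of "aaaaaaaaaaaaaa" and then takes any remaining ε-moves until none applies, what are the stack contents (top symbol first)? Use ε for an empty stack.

(q0, aaaaaaaaaaaaaa, Z)
  ε-move, top Z: go to q2, push BZ → (q2, aaaaaaaaaaaaaa, BZ)
  read a, top B: go to q1, push ε → (q1, aaaaaaaaaaaaa, Z)
  read a, top Z: go to q1, push BZ → (q1, aaaaaaaaaaaa, BZ)
  read a, top B: go to q2, push BB → (q2, aaaaaaaaaaa, BBZ)
  read a, top B: go to q1, push ε → (q1, aaaaaaaaaa, BZ)
  read a, top B: go to q2, push BB → (q2, aaaaaaaaa, BBZ)
  read a, top B: go to q1, push ε → (q1, aaaaaaaa, BZ)
  read a, top B: go to q2, push BB → (q2, aaaaaaa, BBZ)
  read a, top B: go to q1, push ε → (q1, aaaaaa, BZ)
  read a, top B: go to q2, push BB → (q2, aaaaa, BBZ)
  read a, top B: go to q1, push ε → (q1, aaaa, BZ)
  read a, top B: go to q2, push BB → (q2, aaa, BBZ)
  read a, top B: go to q1, push ε → (q1, aa, BZ)
  read a, top B: go to q2, push BB → (q2, a, BBZ)
  read a, top B: go to q1, push ε → (q1, ε, BZ)
All input consumed in state q1 with stack BZ.

BZ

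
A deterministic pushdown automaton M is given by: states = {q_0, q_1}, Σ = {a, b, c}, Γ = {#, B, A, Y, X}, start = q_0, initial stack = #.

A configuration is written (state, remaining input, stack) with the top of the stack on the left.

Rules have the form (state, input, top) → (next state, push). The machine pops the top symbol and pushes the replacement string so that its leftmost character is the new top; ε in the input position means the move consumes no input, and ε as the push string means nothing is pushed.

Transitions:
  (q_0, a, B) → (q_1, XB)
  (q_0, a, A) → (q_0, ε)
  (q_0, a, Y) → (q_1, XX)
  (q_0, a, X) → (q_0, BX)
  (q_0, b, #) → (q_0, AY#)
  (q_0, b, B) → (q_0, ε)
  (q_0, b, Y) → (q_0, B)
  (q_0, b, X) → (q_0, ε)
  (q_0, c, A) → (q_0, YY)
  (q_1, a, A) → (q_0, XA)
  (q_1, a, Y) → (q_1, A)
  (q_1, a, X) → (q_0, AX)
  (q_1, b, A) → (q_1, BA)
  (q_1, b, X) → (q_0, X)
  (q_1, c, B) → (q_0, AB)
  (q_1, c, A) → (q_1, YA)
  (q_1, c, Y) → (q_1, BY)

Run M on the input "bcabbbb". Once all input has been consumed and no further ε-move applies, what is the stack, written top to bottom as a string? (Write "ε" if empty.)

(q_0, bcabbbb, #) ⊢ (q_0, cabbbb, AY#) ⊢ (q_0, abbbb, YYY#) ⊢ (q_1, bbbb, XXYY#) ⊢ (q_0, bbb, XXYY#) ⊢ (q_0, bb, XYY#) ⊢ (q_0, b, YY#) ⊢ (q_0, ε, BY#)
All input consumed in state q_0 with stack BY#.

BY#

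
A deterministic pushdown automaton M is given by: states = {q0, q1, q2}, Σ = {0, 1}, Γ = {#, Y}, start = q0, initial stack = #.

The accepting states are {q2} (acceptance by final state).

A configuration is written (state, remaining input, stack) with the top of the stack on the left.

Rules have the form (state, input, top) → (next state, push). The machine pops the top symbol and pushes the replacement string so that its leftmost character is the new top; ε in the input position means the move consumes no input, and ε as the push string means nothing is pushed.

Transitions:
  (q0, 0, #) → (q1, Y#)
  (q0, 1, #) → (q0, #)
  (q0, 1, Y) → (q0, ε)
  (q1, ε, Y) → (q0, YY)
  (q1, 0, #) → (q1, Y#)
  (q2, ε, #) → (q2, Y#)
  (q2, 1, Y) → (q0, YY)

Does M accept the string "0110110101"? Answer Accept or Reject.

Reject

(q0, 0110110101, #)
  read 0, top #: go to q1, push Y# → (q1, 110110101, Y#)
  ε-move, top Y: go to q0, push YY → (q0, 110110101, YY#)
  read 1, top Y: go to q0, push ε → (q0, 10110101, Y#)
  read 1, top Y: go to q0, push ε → (q0, 0110101, #)
  read 0, top #: go to q1, push Y# → (q1, 110101, Y#)
  ε-move, top Y: go to q0, push YY → (q0, 110101, YY#)
  read 1, top Y: go to q0, push ε → (q0, 10101, Y#)
  read 1, top Y: go to q0, push ε → (q0, 0101, #)
  read 0, top #: go to q1, push Y# → (q1, 101, Y#)
  ε-move, top Y: go to q0, push YY → (q0, 101, YY#)
  read 1, top Y: go to q0, push ε → (q0, 01, Y#)
No transition applies at (q0, 01, Y#); input not fully consumed.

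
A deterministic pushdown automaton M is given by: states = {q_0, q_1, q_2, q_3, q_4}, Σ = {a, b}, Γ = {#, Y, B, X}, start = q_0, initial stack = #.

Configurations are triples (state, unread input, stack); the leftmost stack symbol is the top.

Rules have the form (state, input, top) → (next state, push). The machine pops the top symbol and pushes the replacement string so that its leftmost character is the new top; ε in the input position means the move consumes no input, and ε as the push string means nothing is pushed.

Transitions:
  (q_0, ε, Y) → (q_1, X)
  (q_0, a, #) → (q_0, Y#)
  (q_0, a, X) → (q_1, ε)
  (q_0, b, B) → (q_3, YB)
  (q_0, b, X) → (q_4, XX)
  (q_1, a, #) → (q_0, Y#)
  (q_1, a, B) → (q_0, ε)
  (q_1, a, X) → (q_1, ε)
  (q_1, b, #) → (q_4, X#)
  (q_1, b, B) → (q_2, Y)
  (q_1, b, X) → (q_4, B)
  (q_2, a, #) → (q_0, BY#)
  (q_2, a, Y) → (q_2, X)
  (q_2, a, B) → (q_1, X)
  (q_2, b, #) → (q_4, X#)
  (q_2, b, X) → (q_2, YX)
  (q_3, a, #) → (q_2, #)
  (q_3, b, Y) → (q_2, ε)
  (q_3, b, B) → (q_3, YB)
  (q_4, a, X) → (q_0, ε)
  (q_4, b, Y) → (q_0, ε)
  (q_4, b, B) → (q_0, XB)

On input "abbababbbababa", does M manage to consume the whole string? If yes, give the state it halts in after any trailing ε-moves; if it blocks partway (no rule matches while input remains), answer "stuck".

stuck

(q_0, abbababbbababa, #) ⊢ (q_0, bbababbbababa, Y#) ⊢ (q_1, bbababbbababa, X#) ⊢ (q_4, bababbbababa, B#) ⊢ (q_0, ababbbababa, XB#) ⊢ (q_1, babbbababa, B#) ⊢ (q_2, abbbababa, Y#) ⊢ (q_2, bbbababa, X#) ⊢ (q_2, bbababa, YX#)
No transition for (q_2, b, top Y); M blocks with input bbababa remaining.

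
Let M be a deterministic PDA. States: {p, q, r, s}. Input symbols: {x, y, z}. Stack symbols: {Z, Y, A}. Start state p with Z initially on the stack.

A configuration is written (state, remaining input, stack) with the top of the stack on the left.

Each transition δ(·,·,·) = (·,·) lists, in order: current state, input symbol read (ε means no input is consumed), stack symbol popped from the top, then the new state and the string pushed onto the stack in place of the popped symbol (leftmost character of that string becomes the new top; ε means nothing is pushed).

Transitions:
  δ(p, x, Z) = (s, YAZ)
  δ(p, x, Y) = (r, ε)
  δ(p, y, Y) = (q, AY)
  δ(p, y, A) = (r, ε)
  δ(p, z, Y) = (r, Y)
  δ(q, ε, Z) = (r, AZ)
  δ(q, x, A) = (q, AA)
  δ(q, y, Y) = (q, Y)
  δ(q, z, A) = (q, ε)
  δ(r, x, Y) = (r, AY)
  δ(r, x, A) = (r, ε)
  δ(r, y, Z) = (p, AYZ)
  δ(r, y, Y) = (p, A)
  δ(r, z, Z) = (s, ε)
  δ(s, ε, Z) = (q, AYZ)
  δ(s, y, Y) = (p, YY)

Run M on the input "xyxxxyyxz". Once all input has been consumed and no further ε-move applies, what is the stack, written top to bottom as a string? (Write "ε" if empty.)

(p, xyxxxyyxz, Z)
  read x, top Z: go to s, push YAZ → (s, yxxxyyxz, YAZ)
  read y, top Y: go to p, push YY → (p, xxxyyxz, YYAZ)
  read x, top Y: go to r, push ε → (r, xxyyxz, YAZ)
  read x, top Y: go to r, push AY → (r, xyyxz, AYAZ)
  read x, top A: go to r, push ε → (r, yyxz, YAZ)
  read y, top Y: go to p, push A → (p, yxz, AAZ)
  read y, top A: go to r, push ε → (r, xz, AZ)
  read x, top A: go to r, push ε → (r, z, Z)
  read z, top Z: go to s, push ε → (s, ε, ε)
All input consumed in state s with stack ε.

ε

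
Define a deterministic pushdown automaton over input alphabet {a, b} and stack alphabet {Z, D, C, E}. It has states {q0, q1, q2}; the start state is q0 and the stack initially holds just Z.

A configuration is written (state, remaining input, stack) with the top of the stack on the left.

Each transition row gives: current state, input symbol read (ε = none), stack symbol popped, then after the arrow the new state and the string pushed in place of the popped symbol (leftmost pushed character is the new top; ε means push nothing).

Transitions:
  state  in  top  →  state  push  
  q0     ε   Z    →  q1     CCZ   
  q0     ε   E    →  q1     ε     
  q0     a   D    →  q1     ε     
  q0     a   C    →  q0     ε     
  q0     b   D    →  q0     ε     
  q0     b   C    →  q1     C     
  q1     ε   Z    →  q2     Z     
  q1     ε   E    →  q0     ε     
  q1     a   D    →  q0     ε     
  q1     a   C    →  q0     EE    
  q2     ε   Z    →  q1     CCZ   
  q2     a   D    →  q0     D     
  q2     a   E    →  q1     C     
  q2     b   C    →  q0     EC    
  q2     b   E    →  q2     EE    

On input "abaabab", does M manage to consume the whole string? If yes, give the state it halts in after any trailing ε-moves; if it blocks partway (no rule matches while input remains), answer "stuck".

(q0, abaabab, Z)
  ε-move, top Z: go to q1, push CCZ → (q1, abaabab, CCZ)
  read a, top C: go to q0, push EE → (q0, baabab, EECZ)
  ε-move, top E: go to q1, push ε → (q1, baabab, ECZ)
  ε-move, top E: go to q0, push ε → (q0, baabab, CZ)
  read b, top C: go to q1, push C → (q1, aabab, CZ)
  read a, top C: go to q0, push EE → (q0, abab, EEZ)
  ε-move, top E: go to q1, push ε → (q1, abab, EZ)
  ε-move, top E: go to q0, push ε → (q0, abab, Z)
  ε-move, top Z: go to q1, push CCZ → (q1, abab, CCZ)
  read a, top C: go to q0, push EE → (q0, bab, EECZ)
  ε-move, top E: go to q1, push ε → (q1, bab, ECZ)
  ε-move, top E: go to q0, push ε → (q0, bab, CZ)
  read b, top C: go to q1, push C → (q1, ab, CZ)
  read a, top C: go to q0, push EE → (q0, b, EEZ)
  ε-move, top E: go to q1, push ε → (q1, b, EZ)
  ε-move, top E: go to q0, push ε → (q0, b, Z)
  ε-move, top Z: go to q1, push CCZ → (q1, b, CCZ)
No transition for (q1, b, top C); M blocks with input b remaining.

stuck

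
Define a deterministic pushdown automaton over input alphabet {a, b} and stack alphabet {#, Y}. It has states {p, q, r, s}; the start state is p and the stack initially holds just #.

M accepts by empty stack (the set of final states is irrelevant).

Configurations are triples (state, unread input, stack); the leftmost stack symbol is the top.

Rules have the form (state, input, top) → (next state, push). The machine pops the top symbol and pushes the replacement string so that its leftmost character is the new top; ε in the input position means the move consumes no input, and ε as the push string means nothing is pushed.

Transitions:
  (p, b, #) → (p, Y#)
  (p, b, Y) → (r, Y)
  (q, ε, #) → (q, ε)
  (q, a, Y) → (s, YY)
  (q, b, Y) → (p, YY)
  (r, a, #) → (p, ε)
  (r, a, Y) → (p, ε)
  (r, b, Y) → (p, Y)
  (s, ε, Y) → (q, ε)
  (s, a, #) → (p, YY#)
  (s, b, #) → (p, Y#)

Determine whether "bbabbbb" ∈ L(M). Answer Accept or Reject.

(p, bbabbbb, #)
  read b, top #: go to p, push Y# → (p, babbbb, Y#)
  read b, top Y: go to r, push Y → (r, abbbb, Y#)
  read a, top Y: go to p, push ε → (p, bbbb, #)
  read b, top #: go to p, push Y# → (p, bbb, Y#)
  read b, top Y: go to r, push Y → (r, bb, Y#)
  read b, top Y: go to p, push Y → (p, b, Y#)
  read b, top Y: go to r, push Y → (r, ε, Y#)
All input consumed; stack is Y#, not empty, and no further ε-move applies.

Reject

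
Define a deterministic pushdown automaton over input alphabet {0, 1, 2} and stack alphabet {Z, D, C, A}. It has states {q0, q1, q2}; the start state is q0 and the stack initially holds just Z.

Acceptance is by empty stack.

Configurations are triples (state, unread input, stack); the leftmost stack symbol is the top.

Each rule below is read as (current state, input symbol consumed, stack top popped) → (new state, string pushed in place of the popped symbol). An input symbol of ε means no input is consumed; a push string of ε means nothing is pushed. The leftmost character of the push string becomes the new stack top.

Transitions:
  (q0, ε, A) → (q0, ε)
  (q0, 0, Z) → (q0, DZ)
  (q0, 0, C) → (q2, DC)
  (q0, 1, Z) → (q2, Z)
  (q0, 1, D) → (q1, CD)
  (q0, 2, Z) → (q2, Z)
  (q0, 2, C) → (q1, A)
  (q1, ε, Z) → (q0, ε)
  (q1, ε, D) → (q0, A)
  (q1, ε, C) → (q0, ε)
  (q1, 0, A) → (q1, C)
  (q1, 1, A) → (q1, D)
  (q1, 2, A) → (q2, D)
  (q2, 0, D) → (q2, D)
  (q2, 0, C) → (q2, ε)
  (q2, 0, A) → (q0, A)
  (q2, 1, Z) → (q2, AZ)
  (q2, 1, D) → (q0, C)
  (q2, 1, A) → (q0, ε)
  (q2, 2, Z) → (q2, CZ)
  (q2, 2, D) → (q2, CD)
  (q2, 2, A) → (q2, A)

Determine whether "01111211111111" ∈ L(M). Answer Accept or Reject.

Reject

(q0, 01111211111111, Z) ⊢ (q0, 1111211111111, DZ) ⊢ (q1, 111211111111, CDZ) ⊢ (q0, 111211111111, DZ) ⊢ (q1, 11211111111, CDZ) ⊢ (q0, 11211111111, DZ) ⊢ (q1, 1211111111, CDZ) ⊢ (q0, 1211111111, DZ) ⊢ (q1, 211111111, CDZ) ⊢ (q0, 211111111, DZ)
No transition applies at (q0, 211111111, DZ); input not fully consumed.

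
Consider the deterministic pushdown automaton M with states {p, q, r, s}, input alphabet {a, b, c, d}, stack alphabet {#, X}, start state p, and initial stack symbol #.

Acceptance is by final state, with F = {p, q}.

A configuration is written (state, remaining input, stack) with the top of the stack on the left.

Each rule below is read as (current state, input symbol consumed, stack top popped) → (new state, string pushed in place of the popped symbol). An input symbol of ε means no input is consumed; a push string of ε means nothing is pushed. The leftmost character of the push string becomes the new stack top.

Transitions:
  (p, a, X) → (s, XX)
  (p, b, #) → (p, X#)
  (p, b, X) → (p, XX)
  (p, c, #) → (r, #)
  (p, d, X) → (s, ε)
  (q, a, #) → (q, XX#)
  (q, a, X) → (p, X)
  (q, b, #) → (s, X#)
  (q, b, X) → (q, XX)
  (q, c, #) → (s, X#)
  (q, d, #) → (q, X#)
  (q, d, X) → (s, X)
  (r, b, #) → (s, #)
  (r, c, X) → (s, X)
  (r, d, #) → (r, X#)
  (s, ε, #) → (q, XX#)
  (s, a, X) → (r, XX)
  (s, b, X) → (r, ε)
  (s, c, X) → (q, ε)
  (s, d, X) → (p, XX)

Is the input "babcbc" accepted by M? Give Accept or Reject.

Reject

(p, babcbc, #) ⊢ (p, abcbc, X#) ⊢ (s, bcbc, XX#) ⊢ (r, cbc, X#) ⊢ (s, bc, X#) ⊢ (r, c, #)
No transition applies at (r, c, #); input not fully consumed.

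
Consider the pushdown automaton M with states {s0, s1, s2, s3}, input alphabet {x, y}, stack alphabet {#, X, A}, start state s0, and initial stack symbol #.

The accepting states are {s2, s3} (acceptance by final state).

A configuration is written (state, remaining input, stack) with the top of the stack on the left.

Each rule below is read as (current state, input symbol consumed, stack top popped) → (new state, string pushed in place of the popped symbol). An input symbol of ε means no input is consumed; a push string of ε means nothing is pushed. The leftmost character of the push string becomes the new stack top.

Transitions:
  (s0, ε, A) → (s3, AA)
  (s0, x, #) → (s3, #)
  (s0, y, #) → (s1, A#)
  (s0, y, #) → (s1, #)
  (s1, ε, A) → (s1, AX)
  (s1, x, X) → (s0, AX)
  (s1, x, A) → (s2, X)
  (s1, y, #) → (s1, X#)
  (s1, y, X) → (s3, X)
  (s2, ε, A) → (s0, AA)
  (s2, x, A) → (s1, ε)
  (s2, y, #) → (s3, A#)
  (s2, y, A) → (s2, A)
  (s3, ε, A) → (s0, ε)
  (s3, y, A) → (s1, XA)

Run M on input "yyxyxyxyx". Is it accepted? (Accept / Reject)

Accept

One accepting computation: (s0, yyxyxyxyx, #) ⊢ (s1, yxyxyxyx, #) ⊢ (s1, xyxyxyx, X#) ⊢ (s0, yxyxyx, AX#) ⊢ (s3, yxyxyx, AAX#) ⊢ (s1, xyxyx, XAAX#) ⊢ (s0, yxyx, AXAAX#) ⊢ (s3, yxyx, AAXAAX#) ⊢ (s1, xyx, XAAXAAX#) ⊢ (s0, yx, AXAAXAAX#) ⊢ (s3, yx, AAXAAXAAX#) ⊢ (s1, x, XAAXAAXAAX#) ⊢ (s0, ε, AXAAXAAXAAX#) ⊢ (s3, ε, AAXAAXAAXAAX#)
All input consumed and state s3 ∈ F.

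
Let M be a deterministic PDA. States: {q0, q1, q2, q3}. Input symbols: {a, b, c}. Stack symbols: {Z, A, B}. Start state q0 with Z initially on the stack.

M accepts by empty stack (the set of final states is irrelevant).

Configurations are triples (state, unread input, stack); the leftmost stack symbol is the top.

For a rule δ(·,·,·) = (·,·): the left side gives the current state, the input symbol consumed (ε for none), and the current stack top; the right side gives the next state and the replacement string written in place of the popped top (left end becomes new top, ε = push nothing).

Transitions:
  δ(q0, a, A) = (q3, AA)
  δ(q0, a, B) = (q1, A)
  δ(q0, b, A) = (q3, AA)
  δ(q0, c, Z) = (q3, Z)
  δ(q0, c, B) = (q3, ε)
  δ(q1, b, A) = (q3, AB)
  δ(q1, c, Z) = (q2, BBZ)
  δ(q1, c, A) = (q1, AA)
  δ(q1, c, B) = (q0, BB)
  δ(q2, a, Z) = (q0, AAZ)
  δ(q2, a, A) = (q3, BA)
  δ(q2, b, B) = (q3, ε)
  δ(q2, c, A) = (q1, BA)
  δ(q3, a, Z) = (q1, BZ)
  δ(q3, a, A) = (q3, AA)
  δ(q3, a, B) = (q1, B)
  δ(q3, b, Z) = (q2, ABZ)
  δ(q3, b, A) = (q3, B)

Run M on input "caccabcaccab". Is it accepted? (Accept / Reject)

(q0, caccabcaccab, Z)
  read c, top Z: go to q3, push Z → (q3, accabcaccab, Z)
  read a, top Z: go to q1, push BZ → (q1, ccabcaccab, BZ)
  read c, top B: go to q0, push BB → (q0, cabcaccab, BBZ)
  read c, top B: go to q3, push ε → (q3, abcaccab, BZ)
  read a, top B: go to q1, push B → (q1, bcaccab, BZ)
No transition applies at (q1, bcaccab, BZ); input not fully consumed.

Reject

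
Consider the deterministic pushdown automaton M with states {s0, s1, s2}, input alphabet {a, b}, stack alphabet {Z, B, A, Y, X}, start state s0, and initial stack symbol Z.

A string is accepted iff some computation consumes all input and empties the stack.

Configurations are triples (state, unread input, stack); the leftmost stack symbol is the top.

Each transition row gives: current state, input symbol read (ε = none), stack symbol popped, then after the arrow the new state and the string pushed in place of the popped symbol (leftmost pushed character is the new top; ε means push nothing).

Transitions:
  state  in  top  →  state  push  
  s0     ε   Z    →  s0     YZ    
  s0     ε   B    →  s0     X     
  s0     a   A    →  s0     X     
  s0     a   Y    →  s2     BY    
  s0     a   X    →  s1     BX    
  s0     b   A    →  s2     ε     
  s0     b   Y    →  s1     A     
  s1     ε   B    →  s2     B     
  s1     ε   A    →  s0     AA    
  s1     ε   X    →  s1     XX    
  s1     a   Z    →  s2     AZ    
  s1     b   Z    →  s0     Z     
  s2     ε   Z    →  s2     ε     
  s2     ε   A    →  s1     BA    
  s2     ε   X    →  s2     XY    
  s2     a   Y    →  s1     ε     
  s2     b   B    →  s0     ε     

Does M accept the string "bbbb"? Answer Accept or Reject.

Accept

(s0, bbbb, Z) ⊢ (s0, bbbb, YZ) ⊢ (s1, bbb, AZ) ⊢ (s0, bbb, AAZ) ⊢ (s2, bb, AZ) ⊢ (s1, bb, BAZ) ⊢ (s2, bb, BAZ) ⊢ (s0, b, AZ) ⊢ (s2, ε, Z) ⊢ (s2, ε, ε)
All input consumed and the stack is empty.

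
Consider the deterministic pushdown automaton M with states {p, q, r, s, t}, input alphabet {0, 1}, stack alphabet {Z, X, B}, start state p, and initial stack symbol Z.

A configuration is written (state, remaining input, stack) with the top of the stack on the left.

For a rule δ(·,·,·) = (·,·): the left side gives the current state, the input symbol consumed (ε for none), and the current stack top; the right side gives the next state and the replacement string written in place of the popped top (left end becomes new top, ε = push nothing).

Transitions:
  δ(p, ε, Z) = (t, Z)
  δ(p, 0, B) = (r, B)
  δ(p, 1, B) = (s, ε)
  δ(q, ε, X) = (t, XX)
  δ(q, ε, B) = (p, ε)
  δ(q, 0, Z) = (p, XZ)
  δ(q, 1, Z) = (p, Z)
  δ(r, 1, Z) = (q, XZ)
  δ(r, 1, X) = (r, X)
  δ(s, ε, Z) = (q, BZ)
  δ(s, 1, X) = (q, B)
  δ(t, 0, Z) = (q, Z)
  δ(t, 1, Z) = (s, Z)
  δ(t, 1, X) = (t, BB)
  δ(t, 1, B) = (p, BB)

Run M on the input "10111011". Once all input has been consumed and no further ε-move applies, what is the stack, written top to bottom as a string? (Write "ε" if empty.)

(p, 10111011, Z)
  ε-move, top Z: go to t, push Z → (t, 10111011, Z)
  read 1, top Z: go to s, push Z → (s, 0111011, Z)
  ε-move, top Z: go to q, push BZ → (q, 0111011, BZ)
  ε-move, top B: go to p, push ε → (p, 0111011, Z)
  ε-move, top Z: go to t, push Z → (t, 0111011, Z)
  read 0, top Z: go to q, push Z → (q, 111011, Z)
  read 1, top Z: go to p, push Z → (p, 11011, Z)
  ε-move, top Z: go to t, push Z → (t, 11011, Z)
  read 1, top Z: go to s, push Z → (s, 1011, Z)
  ε-move, top Z: go to q, push BZ → (q, 1011, BZ)
  ε-move, top B: go to p, push ε → (p, 1011, Z)
  ε-move, top Z: go to t, push Z → (t, 1011, Z)
  read 1, top Z: go to s, push Z → (s, 011, Z)
  ε-move, top Z: go to q, push BZ → (q, 011, BZ)
  ε-move, top B: go to p, push ε → (p, 011, Z)
  ε-move, top Z: go to t, push Z → (t, 011, Z)
  read 0, top Z: go to q, push Z → (q, 11, Z)
  read 1, top Z: go to p, push Z → (p, 1, Z)
  ε-move, top Z: go to t, push Z → (t, 1, Z)
  read 1, top Z: go to s, push Z → (s, ε, Z)
  ε-move, top Z: go to q, push BZ → (q, ε, BZ)
  ε-move, top B: go to p, push ε → (p, ε, Z)
  ε-move, top Z: go to t, push Z → (t, ε, Z)
All input consumed in state t with stack Z.

Z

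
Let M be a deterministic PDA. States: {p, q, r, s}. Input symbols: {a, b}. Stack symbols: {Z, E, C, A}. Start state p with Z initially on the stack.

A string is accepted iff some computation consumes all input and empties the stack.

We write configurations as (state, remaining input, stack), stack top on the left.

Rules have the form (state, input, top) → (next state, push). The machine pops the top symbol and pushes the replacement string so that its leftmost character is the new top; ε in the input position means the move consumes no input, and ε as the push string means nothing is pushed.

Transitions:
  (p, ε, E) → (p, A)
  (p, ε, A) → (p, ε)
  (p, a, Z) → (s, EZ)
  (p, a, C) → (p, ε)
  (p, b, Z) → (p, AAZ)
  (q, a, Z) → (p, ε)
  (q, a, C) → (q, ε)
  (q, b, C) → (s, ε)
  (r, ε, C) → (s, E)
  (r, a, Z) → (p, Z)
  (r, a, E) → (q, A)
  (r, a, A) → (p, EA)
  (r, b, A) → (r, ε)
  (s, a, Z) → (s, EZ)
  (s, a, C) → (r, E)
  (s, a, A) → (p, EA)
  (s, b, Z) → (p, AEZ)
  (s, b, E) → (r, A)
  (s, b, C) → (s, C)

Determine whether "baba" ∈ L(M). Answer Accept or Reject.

(p, baba, Z)
  read b, top Z: go to p, push AAZ → (p, aba, AAZ)
  ε-move, top A: go to p, push ε → (p, aba, AZ)
  ε-move, top A: go to p, push ε → (p, aba, Z)
  read a, top Z: go to s, push EZ → (s, ba, EZ)
  read b, top E: go to r, push A → (r, a, AZ)
  read a, top A: go to p, push EA → (p, ε, EAZ)
  ε-move, top E: go to p, push A → (p, ε, AAZ)
  ε-move, top A: go to p, push ε → (p, ε, AZ)
  ε-move, top A: go to p, push ε → (p, ε, Z)
All input consumed; stack is Z, not empty, and no further ε-move applies.

Reject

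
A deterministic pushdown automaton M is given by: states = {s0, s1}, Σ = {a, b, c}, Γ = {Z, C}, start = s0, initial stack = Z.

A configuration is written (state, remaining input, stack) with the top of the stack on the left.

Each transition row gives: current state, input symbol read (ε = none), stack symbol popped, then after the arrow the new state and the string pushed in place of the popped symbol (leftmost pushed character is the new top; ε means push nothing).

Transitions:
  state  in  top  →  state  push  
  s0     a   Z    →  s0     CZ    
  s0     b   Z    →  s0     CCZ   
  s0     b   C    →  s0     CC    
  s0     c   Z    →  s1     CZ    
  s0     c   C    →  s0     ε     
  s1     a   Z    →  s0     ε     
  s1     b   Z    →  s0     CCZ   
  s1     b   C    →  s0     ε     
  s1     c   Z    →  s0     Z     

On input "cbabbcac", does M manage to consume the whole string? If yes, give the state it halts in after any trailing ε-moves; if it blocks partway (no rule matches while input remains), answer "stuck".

stuck

(s0, cbabbcac, Z)
  read c, top Z: go to s1, push CZ → (s1, babbcac, CZ)
  read b, top C: go to s0, push ε → (s0, abbcac, Z)
  read a, top Z: go to s0, push CZ → (s0, bbcac, CZ)
  read b, top C: go to s0, push CC → (s0, bcac, CCZ)
  read b, top C: go to s0, push CC → (s0, cac, CCCZ)
  read c, top C: go to s0, push ε → (s0, ac, CCZ)
No transition for (s0, a, top C); M blocks with input ac remaining.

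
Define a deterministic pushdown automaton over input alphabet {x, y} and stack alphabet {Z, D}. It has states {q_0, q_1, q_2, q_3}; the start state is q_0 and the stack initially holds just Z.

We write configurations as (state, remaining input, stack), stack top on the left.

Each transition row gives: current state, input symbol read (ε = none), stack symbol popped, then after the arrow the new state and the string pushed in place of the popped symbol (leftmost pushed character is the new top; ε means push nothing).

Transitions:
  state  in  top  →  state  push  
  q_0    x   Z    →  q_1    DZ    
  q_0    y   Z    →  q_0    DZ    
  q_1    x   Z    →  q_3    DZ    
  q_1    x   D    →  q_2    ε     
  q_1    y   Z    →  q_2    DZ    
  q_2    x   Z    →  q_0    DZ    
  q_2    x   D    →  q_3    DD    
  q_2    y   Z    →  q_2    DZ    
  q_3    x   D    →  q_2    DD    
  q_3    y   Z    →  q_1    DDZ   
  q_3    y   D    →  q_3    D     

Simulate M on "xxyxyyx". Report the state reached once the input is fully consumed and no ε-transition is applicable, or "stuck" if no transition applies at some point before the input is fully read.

q_2

(q_0, xxyxyyx, Z)
  read x, top Z: go to q_1, push DZ → (q_1, xyxyyx, DZ)
  read x, top D: go to q_2, push ε → (q_2, yxyyx, Z)
  read y, top Z: go to q_2, push DZ → (q_2, xyyx, DZ)
  read x, top D: go to q_3, push DD → (q_3, yyx, DDZ)
  read y, top D: go to q_3, push D → (q_3, yx, DDZ)
  read y, top D: go to q_3, push D → (q_3, x, DDZ)
  read x, top D: go to q_2, push DD → (q_2, ε, DDDZ)
All input consumed; M is in state q_2.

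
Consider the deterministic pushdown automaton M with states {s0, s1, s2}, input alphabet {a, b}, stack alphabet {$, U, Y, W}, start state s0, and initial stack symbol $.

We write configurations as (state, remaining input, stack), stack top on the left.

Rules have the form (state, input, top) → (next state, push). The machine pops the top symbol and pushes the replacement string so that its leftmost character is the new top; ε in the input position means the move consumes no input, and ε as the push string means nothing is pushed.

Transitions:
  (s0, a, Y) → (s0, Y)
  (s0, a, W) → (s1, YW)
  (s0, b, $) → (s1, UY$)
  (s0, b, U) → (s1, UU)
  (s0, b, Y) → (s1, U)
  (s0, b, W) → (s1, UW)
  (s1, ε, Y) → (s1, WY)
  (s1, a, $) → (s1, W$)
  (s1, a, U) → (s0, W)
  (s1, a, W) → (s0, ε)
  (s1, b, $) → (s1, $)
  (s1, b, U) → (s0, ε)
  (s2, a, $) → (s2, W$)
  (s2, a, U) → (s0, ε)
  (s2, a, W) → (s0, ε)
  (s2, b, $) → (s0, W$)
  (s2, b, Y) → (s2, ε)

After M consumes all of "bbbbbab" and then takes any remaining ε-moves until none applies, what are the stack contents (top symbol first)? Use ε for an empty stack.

(s0, bbbbbab, $)
  read b, top $: go to s1, push UY$ → (s1, bbbbab, UY$)
  read b, top U: go to s0, push ε → (s0, bbbab, Y$)
  read b, top Y: go to s1, push U → (s1, bbab, U$)
  read b, top U: go to s0, push ε → (s0, bab, $)
  read b, top $: go to s1, push UY$ → (s1, ab, UY$)
  read a, top U: go to s0, push W → (s0, b, WY$)
  read b, top W: go to s1, push UW → (s1, ε, UWY$)
All input consumed in state s1 with stack UWY$.

UWY$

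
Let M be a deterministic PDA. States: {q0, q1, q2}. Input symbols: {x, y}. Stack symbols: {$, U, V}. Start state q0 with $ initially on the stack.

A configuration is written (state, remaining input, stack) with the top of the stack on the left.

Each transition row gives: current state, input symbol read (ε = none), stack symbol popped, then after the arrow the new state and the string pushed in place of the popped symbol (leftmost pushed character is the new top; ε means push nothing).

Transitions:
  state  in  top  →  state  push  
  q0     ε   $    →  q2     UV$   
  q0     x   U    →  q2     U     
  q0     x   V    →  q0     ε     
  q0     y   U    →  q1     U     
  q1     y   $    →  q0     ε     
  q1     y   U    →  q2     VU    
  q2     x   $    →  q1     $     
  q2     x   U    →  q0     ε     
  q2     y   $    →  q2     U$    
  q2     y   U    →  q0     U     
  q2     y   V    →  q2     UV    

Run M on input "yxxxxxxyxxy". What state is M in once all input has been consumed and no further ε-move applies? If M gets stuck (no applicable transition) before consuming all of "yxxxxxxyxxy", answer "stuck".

(q0, yxxxxxxyxxy, $)
  ε-move, top $: go to q2, push UV$ → (q2, yxxxxxxyxxy, UV$)
  read y, top U: go to q0, push U → (q0, xxxxxxyxxy, UV$)
  read x, top U: go to q2, push U → (q2, xxxxxyxxy, UV$)
  read x, top U: go to q0, push ε → (q0, xxxxyxxy, V$)
  read x, top V: go to q0, push ε → (q0, xxxyxxy, $)
  ε-move, top $: go to q2, push UV$ → (q2, xxxyxxy, UV$)
  read x, top U: go to q0, push ε → (q0, xxyxxy, V$)
  read x, top V: go to q0, push ε → (q0, xyxxy, $)
  ε-move, top $: go to q2, push UV$ → (q2, xyxxy, UV$)
  read x, top U: go to q0, push ε → (q0, yxxy, V$)
No transition for (q0, y, top V); M blocks with input yxxy remaining.

stuck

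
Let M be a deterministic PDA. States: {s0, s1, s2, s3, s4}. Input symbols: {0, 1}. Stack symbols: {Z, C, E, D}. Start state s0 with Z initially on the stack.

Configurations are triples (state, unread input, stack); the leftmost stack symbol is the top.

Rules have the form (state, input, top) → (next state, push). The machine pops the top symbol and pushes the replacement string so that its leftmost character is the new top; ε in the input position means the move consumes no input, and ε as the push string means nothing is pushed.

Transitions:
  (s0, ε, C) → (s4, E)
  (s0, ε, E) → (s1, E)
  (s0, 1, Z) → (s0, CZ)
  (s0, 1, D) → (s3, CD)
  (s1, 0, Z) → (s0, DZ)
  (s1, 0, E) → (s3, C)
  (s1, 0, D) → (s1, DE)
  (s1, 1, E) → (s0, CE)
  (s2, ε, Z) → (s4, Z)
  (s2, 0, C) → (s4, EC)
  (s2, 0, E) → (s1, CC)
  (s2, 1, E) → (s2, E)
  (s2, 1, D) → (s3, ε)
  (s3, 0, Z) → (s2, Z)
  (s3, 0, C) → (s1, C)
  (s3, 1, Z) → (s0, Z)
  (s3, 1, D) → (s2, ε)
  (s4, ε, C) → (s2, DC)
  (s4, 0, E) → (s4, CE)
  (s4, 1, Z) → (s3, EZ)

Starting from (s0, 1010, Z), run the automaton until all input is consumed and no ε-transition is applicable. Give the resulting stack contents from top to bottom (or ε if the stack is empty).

CEZ

(s0, 1010, Z)
  read 1, top Z: go to s0, push CZ → (s0, 010, CZ)
  ε-move, top C: go to s4, push E → (s4, 010, EZ)
  read 0, top E: go to s4, push CE → (s4, 10, CEZ)
  ε-move, top C: go to s2, push DC → (s2, 10, DCEZ)
  read 1, top D: go to s3, push ε → (s3, 0, CEZ)
  read 0, top C: go to s1, push C → (s1, ε, CEZ)
All input consumed in state s1 with stack CEZ.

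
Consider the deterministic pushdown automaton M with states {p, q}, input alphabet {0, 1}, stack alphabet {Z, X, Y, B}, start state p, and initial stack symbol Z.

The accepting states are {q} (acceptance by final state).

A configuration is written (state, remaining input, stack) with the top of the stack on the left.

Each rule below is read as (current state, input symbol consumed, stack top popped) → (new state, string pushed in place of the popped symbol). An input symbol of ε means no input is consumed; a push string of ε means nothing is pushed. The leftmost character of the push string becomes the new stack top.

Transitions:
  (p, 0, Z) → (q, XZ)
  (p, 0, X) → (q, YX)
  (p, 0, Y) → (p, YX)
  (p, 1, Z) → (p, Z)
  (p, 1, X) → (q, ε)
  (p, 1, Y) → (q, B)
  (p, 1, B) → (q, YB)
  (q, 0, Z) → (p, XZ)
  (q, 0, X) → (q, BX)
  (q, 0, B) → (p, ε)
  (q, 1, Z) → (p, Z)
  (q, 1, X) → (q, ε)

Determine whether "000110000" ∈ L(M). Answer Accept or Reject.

Accept

(p, 000110000, Z) ⊢ (q, 00110000, XZ) ⊢ (q, 0110000, BXZ) ⊢ (p, 110000, XZ) ⊢ (q, 10000, Z) ⊢ (p, 0000, Z) ⊢ (q, 000, XZ) ⊢ (q, 00, BXZ) ⊢ (p, 0, XZ) ⊢ (q, ε, YXZ)
All input consumed; state q ∈ F.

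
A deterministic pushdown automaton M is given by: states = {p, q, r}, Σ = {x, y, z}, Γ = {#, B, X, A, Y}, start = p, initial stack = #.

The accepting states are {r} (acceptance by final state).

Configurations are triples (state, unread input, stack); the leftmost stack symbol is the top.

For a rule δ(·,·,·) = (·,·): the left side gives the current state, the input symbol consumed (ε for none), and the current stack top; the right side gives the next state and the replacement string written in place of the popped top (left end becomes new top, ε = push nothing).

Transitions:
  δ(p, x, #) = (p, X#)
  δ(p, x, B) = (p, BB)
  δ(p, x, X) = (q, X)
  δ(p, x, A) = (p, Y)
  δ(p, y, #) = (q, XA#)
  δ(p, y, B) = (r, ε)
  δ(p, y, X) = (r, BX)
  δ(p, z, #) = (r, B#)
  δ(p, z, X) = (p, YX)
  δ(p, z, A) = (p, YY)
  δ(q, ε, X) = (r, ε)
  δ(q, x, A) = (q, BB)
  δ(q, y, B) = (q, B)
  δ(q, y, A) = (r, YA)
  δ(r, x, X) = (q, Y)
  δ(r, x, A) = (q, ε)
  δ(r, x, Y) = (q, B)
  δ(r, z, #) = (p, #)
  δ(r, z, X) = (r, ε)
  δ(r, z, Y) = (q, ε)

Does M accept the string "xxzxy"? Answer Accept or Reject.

Accept

(p, xxzxy, #)
  read x, top #: go to p, push X# → (p, xzxy, X#)
  read x, top X: go to q, push X → (q, zxy, X#)
  ε-move, top X: go to r, push ε → (r, zxy, #)
  read z, top #: go to p, push # → (p, xy, #)
  read x, top #: go to p, push X# → (p, y, X#)
  read y, top X: go to r, push BX → (r, ε, BX#)
All input consumed; state r ∈ F.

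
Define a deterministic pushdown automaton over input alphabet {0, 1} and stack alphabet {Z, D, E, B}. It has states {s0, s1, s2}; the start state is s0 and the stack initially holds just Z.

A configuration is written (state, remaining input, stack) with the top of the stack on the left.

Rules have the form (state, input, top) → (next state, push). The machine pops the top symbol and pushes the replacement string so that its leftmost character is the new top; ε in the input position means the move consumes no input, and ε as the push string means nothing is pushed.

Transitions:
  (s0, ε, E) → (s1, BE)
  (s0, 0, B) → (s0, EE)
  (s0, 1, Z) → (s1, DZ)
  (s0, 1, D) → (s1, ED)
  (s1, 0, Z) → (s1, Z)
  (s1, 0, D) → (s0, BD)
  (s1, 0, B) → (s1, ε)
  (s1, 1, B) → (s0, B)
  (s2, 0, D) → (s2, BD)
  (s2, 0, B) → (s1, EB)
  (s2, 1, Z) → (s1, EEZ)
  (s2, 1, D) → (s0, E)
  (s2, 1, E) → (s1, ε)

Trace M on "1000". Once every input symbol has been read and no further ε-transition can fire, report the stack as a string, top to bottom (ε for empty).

(s0, 1000, Z)
  read 1, top Z: go to s1, push DZ → (s1, 000, DZ)
  read 0, top D: go to s0, push BD → (s0, 00, BDZ)
  read 0, top B: go to s0, push EE → (s0, 0, EEDZ)
  ε-move, top E: go to s1, push BE → (s1, 0, BEEDZ)
  read 0, top B: go to s1, push ε → (s1, ε, EEDZ)
All input consumed in state s1 with stack EEDZ.

EEDZ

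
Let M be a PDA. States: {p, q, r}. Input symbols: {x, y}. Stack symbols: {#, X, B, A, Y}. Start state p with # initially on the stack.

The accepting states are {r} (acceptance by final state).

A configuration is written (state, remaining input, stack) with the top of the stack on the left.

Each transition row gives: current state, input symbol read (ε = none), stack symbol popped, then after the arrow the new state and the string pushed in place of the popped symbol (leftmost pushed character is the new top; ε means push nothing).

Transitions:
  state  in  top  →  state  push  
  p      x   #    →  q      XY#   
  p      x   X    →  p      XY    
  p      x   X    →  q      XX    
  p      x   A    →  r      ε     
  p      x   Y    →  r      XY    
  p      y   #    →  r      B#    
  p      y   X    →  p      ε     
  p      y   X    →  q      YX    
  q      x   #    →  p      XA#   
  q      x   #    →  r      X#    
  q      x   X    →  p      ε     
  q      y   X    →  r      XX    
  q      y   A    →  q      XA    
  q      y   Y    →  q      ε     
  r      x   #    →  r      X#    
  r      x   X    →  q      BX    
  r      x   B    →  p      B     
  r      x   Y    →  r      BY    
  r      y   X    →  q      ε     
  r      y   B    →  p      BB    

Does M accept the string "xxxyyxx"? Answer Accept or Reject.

Reject

No computation consumes all input and reaches a final state.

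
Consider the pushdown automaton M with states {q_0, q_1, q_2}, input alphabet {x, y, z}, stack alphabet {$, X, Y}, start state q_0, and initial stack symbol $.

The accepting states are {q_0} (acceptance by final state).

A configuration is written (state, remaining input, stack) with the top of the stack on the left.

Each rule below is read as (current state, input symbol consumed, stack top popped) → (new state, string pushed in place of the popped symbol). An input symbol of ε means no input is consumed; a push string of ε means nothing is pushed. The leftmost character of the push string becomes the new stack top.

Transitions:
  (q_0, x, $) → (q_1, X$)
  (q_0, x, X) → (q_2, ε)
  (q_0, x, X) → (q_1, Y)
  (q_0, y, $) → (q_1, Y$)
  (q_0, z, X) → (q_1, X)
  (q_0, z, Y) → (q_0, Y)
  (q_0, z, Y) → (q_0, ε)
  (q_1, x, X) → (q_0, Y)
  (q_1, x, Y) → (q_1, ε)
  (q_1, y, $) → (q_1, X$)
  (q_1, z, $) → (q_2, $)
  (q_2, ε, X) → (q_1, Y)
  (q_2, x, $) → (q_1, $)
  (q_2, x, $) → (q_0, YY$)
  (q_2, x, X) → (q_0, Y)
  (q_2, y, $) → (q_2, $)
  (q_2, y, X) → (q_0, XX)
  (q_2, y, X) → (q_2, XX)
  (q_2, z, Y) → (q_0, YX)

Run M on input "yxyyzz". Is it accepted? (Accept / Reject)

Reject

No computation consumes all input and reaches a final state.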